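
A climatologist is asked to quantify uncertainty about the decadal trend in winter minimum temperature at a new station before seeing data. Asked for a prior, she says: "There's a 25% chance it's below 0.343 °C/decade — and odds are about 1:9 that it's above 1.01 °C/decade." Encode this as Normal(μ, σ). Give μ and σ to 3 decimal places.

For Normal(μ,σ), the p-quantile is μ + z_p·σ. Here z_{0.25} = -0.6745, z_{0.9} = 1.282.
So 0.343 = μ − 0.6745σ and 1.01 = μ + 1.282σ.
Subtracting: σ = (1.01 − 0.343)/(1.282 − (-0.6745)) = 0.341.
Then μ = 0.343 − (-0.6745)·0.341 = 0.573.

μ = 0.573, σ = 0.341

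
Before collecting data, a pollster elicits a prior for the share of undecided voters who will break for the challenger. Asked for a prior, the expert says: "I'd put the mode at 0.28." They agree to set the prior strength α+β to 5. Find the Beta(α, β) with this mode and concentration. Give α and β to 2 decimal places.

For α,β > 1 the Beta mode is (α−1)/(α+β−2). With α+β = 5, the mode is (α−1)/3.
Set (α−1)/3 = 0.28 → α = 1 + 0.28·3 = 1.84.
β = 5 − α = 3.16.

α = 1.84, β = 3.16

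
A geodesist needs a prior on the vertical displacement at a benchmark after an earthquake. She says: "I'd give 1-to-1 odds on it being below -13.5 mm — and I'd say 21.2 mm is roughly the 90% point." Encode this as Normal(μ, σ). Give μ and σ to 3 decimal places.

μ = -13.500, σ = 27.077

The p-quantile of Normal(μ,σ) is μ + z_p·σ, with z_{0.5} = 0 and z_{0.9} = 1.282.
Eliminate σ: μ = (z₂·x₁ − z₁·x₂)/(z₂ − z₁) = (1.282·-13.5 − (0)·21.2)/1.282 = -13.500.
Then σ = (x₂ − x₁)/(z₂ − z₁) = (21.2 − -13.5)/1.282 = 27.077.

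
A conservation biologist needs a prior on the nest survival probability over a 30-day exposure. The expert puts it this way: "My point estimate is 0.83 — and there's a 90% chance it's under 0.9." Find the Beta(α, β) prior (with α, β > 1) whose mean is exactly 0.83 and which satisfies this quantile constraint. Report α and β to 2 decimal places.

With mean 0.83 fixed, write α = 0.83s, β = 0.17s where s = α+β.
Need P(θ < 0.9) = 0.9 under Beta(0.83s, 0.17s). Normal approximation: (q−m)/√(m(1−m)/s) ≈ z_{0.9} = 1.28, so s ≈ 0.83·0.17·(1.28)²/(0.9−0.83)² = 47.3.
At s = 47.3: P(θ<0.9) ≈ 0.916. Adjusting to match 0.9 gives s ≈ 41.61.
So α = 0.83·41.61 ≈ 34.53, β = 0.17·41.61 ≈ 7.07.

α ≈ 34.53, β ≈ 7.07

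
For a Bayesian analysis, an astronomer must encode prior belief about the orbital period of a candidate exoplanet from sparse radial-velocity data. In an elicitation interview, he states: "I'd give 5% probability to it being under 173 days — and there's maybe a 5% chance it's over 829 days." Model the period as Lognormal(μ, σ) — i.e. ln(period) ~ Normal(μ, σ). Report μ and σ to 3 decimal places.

If T ~ Lognormal(μ,σ) then ln T ~ Normal(μ,σ), so the p-quantile of ln T is μ + z_p·σ.
ln(173) = 5.153 and ln(829) = 6.72; z_{0.05} = -1.645, z_{0.95} = 1.645.
σ = (6.72 − 5.153)/(1.645 − (-1.645)) = 0.476.
μ = 5.153 − (-1.645)·0.476 = 5.937.

μ ≈ 5.937, σ ≈ 0.476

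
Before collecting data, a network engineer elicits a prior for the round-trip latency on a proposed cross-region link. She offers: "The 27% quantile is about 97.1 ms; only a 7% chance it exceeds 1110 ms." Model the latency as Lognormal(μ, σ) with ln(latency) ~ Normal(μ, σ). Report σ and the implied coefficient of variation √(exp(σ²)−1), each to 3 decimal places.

If T ~ Lognormal(μ,σ) then ln T ~ Normal(μ,σ), so the p-quantile of ln T is μ + z_p·σ.
ln(97.1) = 4.576 and ln(1110) = 7.012; z_{0.27} = -0.6128, z_{0.93} = 1.476.
σ = (7.012 − 4.576)/(1.476 − (-0.6128)) = 1.167.
μ = 4.576 − (-0.6128)·1.167 = 5.291.
CV = √(exp(σ²)−1) = √(exp(1.3607)−1) = 1.703.

σ ≈ 1.167, CV ≈ 1.703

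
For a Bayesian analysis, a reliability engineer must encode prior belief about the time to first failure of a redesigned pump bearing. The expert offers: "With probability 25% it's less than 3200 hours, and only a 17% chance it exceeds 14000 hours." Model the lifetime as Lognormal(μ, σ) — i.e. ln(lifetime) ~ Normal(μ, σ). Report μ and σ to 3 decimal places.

If T ~ Lognormal(μ,σ) then ln T ~ Normal(μ,σ), so the p-quantile of ln T is μ + z_p·σ.
ln(3200) = 8.071 and ln(14000) = 9.547; z_{0.25} = -0.6745, z_{0.83} = 0.9542.
σ = (9.547 − 8.071)/(0.9542 − (-0.6745)) = 0.906.
μ = 8.071 − (-0.6745)·0.906 = 8.682.

μ ≈ 8.682, σ ≈ 0.906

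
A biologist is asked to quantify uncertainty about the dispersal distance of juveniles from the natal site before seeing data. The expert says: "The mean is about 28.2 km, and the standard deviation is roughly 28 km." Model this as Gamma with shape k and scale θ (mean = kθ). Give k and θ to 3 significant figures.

For Gamma(k, scale θ): mean = kθ, variance = kθ², so CV = 1/√k.
CV = SD/mean = 28/28.2 = 0.9929, hence k = 1/CV² = 1.01.
Then θ = mean/k = 28.2/1.01 = 27.8.

k ≈ 1.01, θ ≈ 27.8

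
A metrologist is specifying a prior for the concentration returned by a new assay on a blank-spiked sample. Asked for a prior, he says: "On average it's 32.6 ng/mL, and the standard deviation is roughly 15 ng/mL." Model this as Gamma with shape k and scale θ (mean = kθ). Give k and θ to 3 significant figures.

k ≈ 4.72, θ ≈ 6.9

For Gamma(k, scale θ): mean = kθ, variance = kθ², so CV = 1/√k.
CV = SD/mean = 15/32.6 = 0.4601, hence k = 1/CV² = 4.72.
Then θ = mean/k = 32.6/4.72 = 6.9.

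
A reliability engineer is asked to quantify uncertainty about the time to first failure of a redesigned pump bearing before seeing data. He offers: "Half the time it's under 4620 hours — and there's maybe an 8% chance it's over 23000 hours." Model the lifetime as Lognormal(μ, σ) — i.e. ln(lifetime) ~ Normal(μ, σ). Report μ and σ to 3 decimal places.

μ ≈ 8.438, σ ≈ 1.142

If T ~ Lognormal(μ,σ) then ln T ~ Normal(μ,σ), so the p-quantile of ln T is μ + z_p·σ.
ln(4620) = 8.438 and ln(23000) = 10.04; z_{0.5} = 0, z_{0.92} = 1.405.
σ = (10.04 − 8.438)/(1.405 − (0)) = 1.142.
μ = 8.438 − (0)·1.142 = 8.438.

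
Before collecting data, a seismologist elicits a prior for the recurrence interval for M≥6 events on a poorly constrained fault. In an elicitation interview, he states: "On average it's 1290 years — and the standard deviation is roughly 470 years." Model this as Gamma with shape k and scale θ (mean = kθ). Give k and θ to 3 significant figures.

k ≈ 7.53, θ ≈ 171

For Gamma(k, scale θ): mean = kθ, variance = kθ², so CV = 1/√k.
CV = SD/mean = 470/1290 = 0.3643, hence k = 1/CV² = 7.53.
Then θ = mean/k = 1290/7.53 = 171.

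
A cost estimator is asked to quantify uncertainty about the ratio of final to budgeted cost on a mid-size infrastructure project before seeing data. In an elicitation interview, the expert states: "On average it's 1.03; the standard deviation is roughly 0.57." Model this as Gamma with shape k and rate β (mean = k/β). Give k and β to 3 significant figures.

For Gamma(k, rate β): mean = k/β, variance = k/β², so CV = 1/√k.
CV = SD/mean = 0.57/1.03 = 0.5534, hence k = 1/CV² = 3.27.
Then β = k/mean = 3.27/1.03 = 3.17.

k ≈ 3.27, β ≈ 3.17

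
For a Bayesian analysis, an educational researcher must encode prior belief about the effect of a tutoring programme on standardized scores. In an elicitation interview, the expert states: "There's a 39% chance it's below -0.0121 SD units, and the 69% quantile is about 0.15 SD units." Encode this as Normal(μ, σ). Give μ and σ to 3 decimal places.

For Normal(μ,σ), the p-quantile is μ + z_p·σ. Here z_{0.39} = -0.2793, z_{0.69} = 0.4959.
So -0.0121 = μ − 0.2793σ and 0.15 = μ + 0.4959σ.
Subtracting: σ = (0.15 − -0.0121)/(0.4959 − (-0.2793)) = 0.209.
Then μ = -0.0121 − (-0.2793)·0.209 = 0.046.

μ = 0.046, σ = 0.209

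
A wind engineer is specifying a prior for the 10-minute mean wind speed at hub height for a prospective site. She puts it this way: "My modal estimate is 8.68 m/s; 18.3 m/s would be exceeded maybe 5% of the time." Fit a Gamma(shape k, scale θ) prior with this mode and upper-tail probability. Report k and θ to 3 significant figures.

Gamma(k,θ) with k>1 has mode (k−1)θ, so θ = 8.68/(k−1).
Need P(X < 18.3) = 0.95 with θ tied to k this way. Start at k = 2, θ = 8.68: P(X<18.3) ≈ 0.623.
Too low — raise k to concentrate. Iterating converges to k ≈ 5.96.
Then θ = 8.68/(5.96−1) ≈ 1.75.

k ≈ 5.96, θ ≈ 1.75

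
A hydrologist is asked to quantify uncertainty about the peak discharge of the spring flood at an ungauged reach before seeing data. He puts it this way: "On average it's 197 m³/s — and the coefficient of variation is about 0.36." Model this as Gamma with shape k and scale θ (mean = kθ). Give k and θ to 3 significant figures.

For Gamma(k, scale θ): mean = kθ, variance = kθ², so CV = 1/√k.
CV = 0.36, hence k = 1/CV² = 7.72.
Then θ = mean/k = 197/7.72 = 25.5.

k ≈ 7.72, θ ≈ 25.5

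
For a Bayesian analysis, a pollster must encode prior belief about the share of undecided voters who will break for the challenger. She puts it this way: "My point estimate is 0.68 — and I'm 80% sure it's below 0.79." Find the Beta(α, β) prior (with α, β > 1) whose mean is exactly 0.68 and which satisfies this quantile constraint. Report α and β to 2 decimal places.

With mean 0.68 fixed, write α = 0.68s, β = 0.32s where s = α+β.
Need P(θ < 0.79) = 0.8 under Beta(0.68s, 0.32s). Normal approximation: (q−m)/√(m(1−m)/s) ≈ z_{0.8} = 0.842, so s ≈ 0.68·0.32·(0.842)²/(0.79−0.68)² = 12.7.
At s = 12.7: P(θ<0.79) ≈ 0.795. Adjusting to match 0.8 gives s ≈ 13.21.
So α = 0.68·13.21 ≈ 8.98, β = 0.32·13.21 ≈ 4.23.

α ≈ 8.98, β ≈ 4.23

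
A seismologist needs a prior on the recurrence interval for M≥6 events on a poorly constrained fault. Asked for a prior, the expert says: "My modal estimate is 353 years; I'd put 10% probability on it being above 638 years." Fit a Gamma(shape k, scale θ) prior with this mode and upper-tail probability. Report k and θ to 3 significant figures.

k ≈ 6.44, θ ≈ 64.9

Gamma(k,θ) with k>1 has mode (k−1)θ, so θ = 353/(k−1).
Need P(X < 638) = 0.9 with θ tied to k this way. Start at k = 2, θ = 353: P(X<638) ≈ 0.539.
Too low — raise k to concentrate. Iterating converges to k ≈ 6.44.
Then θ = 353/(6.44−1) ≈ 64.9.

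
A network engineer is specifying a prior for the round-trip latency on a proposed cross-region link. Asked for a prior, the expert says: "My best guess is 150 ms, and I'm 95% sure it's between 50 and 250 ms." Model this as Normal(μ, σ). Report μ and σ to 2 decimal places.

A symmetric 95% interval runs μ ± z·σ with z = 1.96.
Half-width = 100, so σ = 100/1.96 = 51.02.
μ is the stated best guess, 150.00.

μ = 150.00, σ = 51.02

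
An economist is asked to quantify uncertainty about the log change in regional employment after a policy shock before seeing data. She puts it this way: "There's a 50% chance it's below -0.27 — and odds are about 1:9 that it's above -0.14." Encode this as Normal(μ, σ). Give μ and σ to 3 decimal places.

μ = -0.270, σ = 0.101

For Normal(μ,σ), the p-quantile is μ + z_p·σ. Here z_{0.5} = 0, z_{0.9} = 1.282.
So -0.27 = μ + 0σ and -0.14 = μ + 1.282σ.
Subtracting: σ = (-0.14 − -0.27)/(1.282 − (0)) = 0.101.
Then μ = -0.27 − (0)·0.101 = -0.270.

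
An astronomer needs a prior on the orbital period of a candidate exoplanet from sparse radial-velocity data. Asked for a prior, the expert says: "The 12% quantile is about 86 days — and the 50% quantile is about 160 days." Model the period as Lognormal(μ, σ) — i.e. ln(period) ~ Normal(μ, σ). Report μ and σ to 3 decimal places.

μ ≈ 5.075, σ ≈ 0.528

If T ~ Lognormal(μ,σ) then ln T ~ Normal(μ,σ), so the p-quantile of ln T is μ + z_p·σ.
ln(86) = 4.454 and ln(160) = 5.075; z_{0.12} = -1.175, z_{0.5} = 0.
σ = (5.075 − 4.454)/(0 − (-1.175)) = 0.528.
μ = 4.454 − (-1.175)·0.528 = 5.075.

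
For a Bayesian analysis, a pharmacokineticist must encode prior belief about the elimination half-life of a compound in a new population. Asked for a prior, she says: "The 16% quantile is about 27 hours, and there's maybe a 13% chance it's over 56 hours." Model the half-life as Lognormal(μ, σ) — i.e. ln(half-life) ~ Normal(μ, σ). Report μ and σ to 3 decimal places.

μ ≈ 3.638, σ ≈ 0.344

If T ~ Lognormal(μ,σ) then ln T ~ Normal(μ,σ), so the p-quantile of ln T is μ + z_p·σ.
ln(27) = 3.296 and ln(56) = 4.025; z_{0.16} = -0.9945, z_{0.87} = 1.126.
σ = (4.025 − 3.296)/(1.126 − (-0.9945)) = 0.344.
μ = 3.296 − (-0.9945)·0.344 = 3.638.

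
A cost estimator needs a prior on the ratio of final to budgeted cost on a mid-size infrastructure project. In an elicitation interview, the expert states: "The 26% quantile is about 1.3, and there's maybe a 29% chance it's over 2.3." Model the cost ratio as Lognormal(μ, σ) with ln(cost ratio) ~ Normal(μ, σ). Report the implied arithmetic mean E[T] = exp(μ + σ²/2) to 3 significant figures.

E[T] ≈ 1.98

If T ~ Lognormal(μ,σ) then ln T ~ Normal(μ,σ), so the p-quantile of ln T is μ + z_p·σ.
ln(1.3) = 0.2624 and ln(2.3) = 0.8329; z_{0.26} = -0.6433, z_{0.71} = 0.5534.
σ = (0.8329 − 0.2624)/(0.5534 − (-0.6433)) = 0.477.
μ = 0.2624 − (-0.6433)·0.477 = 0.569.
E[T] = exp(μ + σ²/2) = exp(0.569 + 0.1136) = 1.98.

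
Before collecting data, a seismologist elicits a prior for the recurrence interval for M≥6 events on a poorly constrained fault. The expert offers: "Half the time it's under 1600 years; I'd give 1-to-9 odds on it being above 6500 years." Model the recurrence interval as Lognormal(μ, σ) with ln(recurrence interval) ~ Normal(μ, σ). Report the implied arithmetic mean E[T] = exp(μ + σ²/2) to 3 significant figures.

If T ~ Lognormal(μ,σ) then ln T ~ Normal(μ,σ), so the p-quantile of ln T is μ + z_p·σ.
ln(1600) = 7.378 and ln(6500) = 8.78; z_{0.5} = 0, z_{0.9} = 1.282.
σ = (8.78 − 7.378)/(1.282 − (0)) = 1.094.
μ = 7.378 − (0)·1.094 = 7.378.
E[T] = exp(μ + σ²/2) = exp(7.378 + 0.5982) = 2910 years.

E[T] ≈ 2910 years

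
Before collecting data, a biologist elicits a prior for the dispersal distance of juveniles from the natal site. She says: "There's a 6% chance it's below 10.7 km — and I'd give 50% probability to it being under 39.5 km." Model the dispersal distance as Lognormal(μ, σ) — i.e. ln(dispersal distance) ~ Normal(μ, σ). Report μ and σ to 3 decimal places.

μ ≈ 3.676, σ ≈ 0.840

If T ~ Lognormal(μ,σ) then ln T ~ Normal(μ,σ), so the p-quantile of ln T is μ + z_p·σ.
ln(10.7) = 2.37 and ln(39.5) = 3.676; z_{0.06} = -1.555, z_{0.5} = 0.
σ = (3.676 − 2.37)/(0 − (-1.555)) = 0.840.
μ = 2.37 − (-1.555)·0.840 = 3.676.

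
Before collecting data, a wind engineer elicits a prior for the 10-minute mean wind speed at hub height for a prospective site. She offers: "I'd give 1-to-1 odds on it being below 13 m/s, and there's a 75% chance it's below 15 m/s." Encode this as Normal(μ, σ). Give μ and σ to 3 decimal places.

μ = 13.000, σ = 2.965

The p-quantile of Normal(μ,σ) is μ + z_p·σ, with z_{0.5} = 0 and z_{0.75} = 0.6745.
Eliminate σ: μ = (z₂·x₁ − z₁·x₂)/(z₂ − z₁) = (0.6745·13 − (0)·15)/0.6745 = 13.000.
Then σ = (x₂ − x₁)/(z₂ − z₁) = (15 − 13)/0.6745 = 2.965.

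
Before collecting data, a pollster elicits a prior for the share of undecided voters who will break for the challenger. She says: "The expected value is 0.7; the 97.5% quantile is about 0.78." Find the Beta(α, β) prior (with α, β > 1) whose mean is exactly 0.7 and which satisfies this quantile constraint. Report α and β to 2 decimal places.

With mean 0.7 fixed, write α = 0.7s, β = 0.3s where s = α+β.
Need P(θ < 0.78) = 0.975 under Beta(0.7s, 0.3s). Normal approximation: (q−m)/√(m(1−m)/s) ≈ z_{0.975} = 1.96, so s ≈ 0.7·0.3·(1.96)²/(0.78−0.7)² = 126.0.
At s = 126.0: P(θ<0.78) ≈ 0.980. Adjusting to match 0.975 gives s ≈ 114.68.
So α = 0.7·114.68 ≈ 80.28, β = 0.3·114.68 ≈ 34.40.

α ≈ 80.28, β ≈ 34.40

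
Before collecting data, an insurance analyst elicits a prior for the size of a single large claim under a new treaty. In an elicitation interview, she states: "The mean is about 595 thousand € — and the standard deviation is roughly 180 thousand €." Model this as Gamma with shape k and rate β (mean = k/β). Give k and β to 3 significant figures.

k ≈ 10.9, β ≈ 0.0184

For Gamma(k, rate β): mean = k/β, variance = k/β², so CV = 1/√k.
CV = SD/mean = 180/595 = 0.3025, hence k = 1/CV² = 10.9.
Then β = k/mean = 10.9/595 = 0.0184.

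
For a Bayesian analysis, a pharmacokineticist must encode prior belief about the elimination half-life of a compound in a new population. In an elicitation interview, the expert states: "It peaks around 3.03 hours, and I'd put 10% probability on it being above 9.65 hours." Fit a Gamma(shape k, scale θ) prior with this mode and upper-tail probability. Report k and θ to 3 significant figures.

k ≈ 2.41, θ ≈ 2.15

Gamma(k,θ) with k>1 has mode (k−1)θ, so θ = 3.03/(k−1).
Need P(X < 9.65) = 0.9 with θ tied to k this way. Start at k = 2, θ = 3.03: P(X<9.65) ≈ 0.827.
Too low — raise k to concentrate. Iterating converges to k ≈ 2.41.
Then θ = 3.03/(2.41−1) ≈ 2.15.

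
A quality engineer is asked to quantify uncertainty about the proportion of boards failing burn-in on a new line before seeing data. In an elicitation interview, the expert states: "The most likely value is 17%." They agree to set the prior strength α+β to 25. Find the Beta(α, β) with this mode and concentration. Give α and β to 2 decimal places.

For α,β > 1 the Beta mode is (α−1)/(α+β−2). With α+β = 25, the mode is (α−1)/23.
Set (α−1)/23 = 0.17 → α = 1 + 0.17·23 = 4.91.
β = 25 − α = 20.09.

α = 4.91, β = 20.09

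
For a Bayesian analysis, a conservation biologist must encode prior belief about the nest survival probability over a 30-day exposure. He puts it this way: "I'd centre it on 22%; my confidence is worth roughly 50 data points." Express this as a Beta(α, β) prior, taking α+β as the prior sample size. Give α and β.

Under the effective-sample-size interpretation, Beta(α, β) has prior mean α/(α+β) and prior sample size α+β.
So α+β = 50 and α/(α+β) = 0.22, giving α = 0.22·50 = 11 and β = 50 − 11 = 39.

α = 11, β = 39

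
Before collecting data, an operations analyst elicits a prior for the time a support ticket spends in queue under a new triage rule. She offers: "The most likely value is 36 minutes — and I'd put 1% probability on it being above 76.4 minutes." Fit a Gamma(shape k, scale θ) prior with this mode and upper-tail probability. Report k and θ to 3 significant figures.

Gamma(k,θ) with k>1 has mode (k−1)θ, so θ = 36/(k−1).
Need P(X < 76.4) = 0.99 with θ tied to k this way. Start at k = 2, θ = 36: P(X<76.4) ≈ 0.626.
Too low — raise k to concentrate. Iterating converges to k ≈ 9.58.
Then θ = 36/(9.58−1) ≈ 4.2.

k ≈ 9.58, θ ≈ 4.2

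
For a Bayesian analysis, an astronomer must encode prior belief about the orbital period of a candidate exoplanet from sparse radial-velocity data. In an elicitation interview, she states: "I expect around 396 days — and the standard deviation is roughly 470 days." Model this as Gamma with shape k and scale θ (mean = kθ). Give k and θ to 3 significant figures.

For Gamma(k, scale θ): mean = kθ, variance = kθ², so CV = 1/√k.
CV = SD/mean = 470/396 = 1.187, hence k = 1/CV² = 0.71.
Then θ = mean/k = 396/0.71 = 558.

k ≈ 0.71, θ ≈ 558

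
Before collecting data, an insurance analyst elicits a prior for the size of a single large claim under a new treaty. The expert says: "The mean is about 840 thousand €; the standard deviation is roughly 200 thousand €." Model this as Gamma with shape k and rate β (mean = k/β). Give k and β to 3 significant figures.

For Gamma(k, rate β): mean = k/β, variance = k/β², so CV = 1/√k.
CV = SD/mean = 200/840 = 0.2381, hence k = 1/CV² = 17.6.
Then β = k/mean = 17.6/840 = 0.021.

k ≈ 17.6, β ≈ 0.021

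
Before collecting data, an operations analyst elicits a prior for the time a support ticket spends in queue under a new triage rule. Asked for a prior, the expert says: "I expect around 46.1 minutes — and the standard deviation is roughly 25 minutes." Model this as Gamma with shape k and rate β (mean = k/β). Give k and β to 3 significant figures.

For Gamma(k, rate β): mean = k/β, variance = k/β², so CV = 1/√k.
CV = SD/mean = 25/46.1 = 0.5423, hence k = 1/CV² = 3.4.
Then β = k/mean = 3.4/46.1 = 0.0738.

k ≈ 3.4, β ≈ 0.0738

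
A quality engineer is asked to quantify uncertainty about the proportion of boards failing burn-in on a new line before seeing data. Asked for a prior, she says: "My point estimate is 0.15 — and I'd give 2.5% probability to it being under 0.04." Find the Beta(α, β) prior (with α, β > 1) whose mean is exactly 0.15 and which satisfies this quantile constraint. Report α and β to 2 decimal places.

With mean 0.15 fixed, write α = 0.15s, β = 0.85s where s = α+β.
Need P(θ < 0.04) = 0.025 under Beta(0.15s, 0.85s). Normal approximation: (q−m)/√(m(1−m)/s) ≈ z_{0.025} = -1.96, so s ≈ 0.15·0.85·(-1.96)²/(0.04−0.15)² = 40.5.
At s = 40.5: P(θ<0.04) ≈ 0.004. Adjusting to match 0.025 gives s ≈ 23.77.
So α = 0.15·23.77 ≈ 3.57, β = 0.85·23.77 ≈ 20.20.

α ≈ 3.57, β ≈ 20.20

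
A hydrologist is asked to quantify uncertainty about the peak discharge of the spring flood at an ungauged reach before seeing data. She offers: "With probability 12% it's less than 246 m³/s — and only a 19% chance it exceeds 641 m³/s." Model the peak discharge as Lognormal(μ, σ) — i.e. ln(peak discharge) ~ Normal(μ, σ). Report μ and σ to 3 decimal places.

μ ≈ 6.053, σ ≈ 0.467

If T ~ Lognormal(μ,σ) then ln T ~ Normal(μ,σ), so the p-quantile of ln T is μ + z_p·σ.
ln(246) = 5.505 and ln(641) = 6.463; z_{0.12} = -1.175, z_{0.81} = 0.8779.
σ = (6.463 − 5.505)/(0.8779 − (-1.175)) = 0.467.
μ = 5.505 − (-1.175)·0.467 = 6.053.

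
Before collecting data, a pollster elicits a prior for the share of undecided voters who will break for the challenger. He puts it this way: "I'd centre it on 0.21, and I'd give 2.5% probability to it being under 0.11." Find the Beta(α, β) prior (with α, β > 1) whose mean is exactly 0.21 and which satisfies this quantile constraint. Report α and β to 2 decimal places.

With mean 0.21 fixed, write α = 0.21s, β = 0.79s where s = α+β.
Need P(θ < 0.11) = 0.025 under Beta(0.21s, 0.79s). Normal approximation: (q−m)/√(m(1−m)/s) ≈ z_{0.025} = -1.96, so s ≈ 0.21·0.79·(-1.96)²/(0.11−0.21)² = 63.7.
At s = 63.7: P(θ<0.11) ≈ 0.013. Adjusting to match 0.025 gives s ≈ 49.95.
So α = 0.21·49.95 ≈ 10.49, β = 0.79·49.95 ≈ 39.46.

α ≈ 10.49, β ≈ 39.46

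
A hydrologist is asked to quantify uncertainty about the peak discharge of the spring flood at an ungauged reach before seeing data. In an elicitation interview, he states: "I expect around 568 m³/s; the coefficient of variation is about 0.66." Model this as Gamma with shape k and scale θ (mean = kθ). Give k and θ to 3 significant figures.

k ≈ 2.3, θ ≈ 247

For Gamma(k, scale θ): mean = kθ, variance = kθ², so CV = 1/√k.
CV = 0.66, hence k = 1/CV² = 2.3.
Then θ = mean/k = 568/2.3 = 247.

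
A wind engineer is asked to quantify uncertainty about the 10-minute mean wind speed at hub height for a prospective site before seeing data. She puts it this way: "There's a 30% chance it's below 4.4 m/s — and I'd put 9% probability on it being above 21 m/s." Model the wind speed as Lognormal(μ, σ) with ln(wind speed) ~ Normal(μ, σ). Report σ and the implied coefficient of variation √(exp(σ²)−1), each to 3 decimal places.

If T ~ Lognormal(μ,σ) then ln T ~ Normal(μ,σ), so the p-quantile of ln T is μ + z_p·σ.
ln(4.4) = 1.482 and ln(21) = 3.045; z_{0.3} = -0.5244, z_{0.91} = 1.341.
σ = (3.045 − 1.482)/(1.341 − (-0.5244)) = 0.838.
μ = 1.482 − (-0.5244)·0.838 = 1.921.
CV = √(exp(σ²)−1) = √(exp(0.7022)−1) = 1.009.

σ ≈ 0.838, CV ≈ 1.009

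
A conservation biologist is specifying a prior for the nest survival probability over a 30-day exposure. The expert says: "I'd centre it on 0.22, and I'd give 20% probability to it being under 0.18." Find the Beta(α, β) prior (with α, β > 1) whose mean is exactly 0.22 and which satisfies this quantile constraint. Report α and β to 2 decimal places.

α ≈ 17.19, β ≈ 60.94

With mean 0.22 fixed, write α = 0.22s, β = 0.78s where s = α+β.
Need P(θ < 0.18) = 0.2 under Beta(0.22s, 0.78s). Normal approximation: (q−m)/√(m(1−m)/s) ≈ z_{0.2} = -0.842, so s ≈ 0.22·0.78·(-0.842)²/(0.18−0.22)² = 76.0.
At s = 76.0: P(θ<0.18) ≈ 0.204. Adjusting to match 0.2 gives s ≈ 78.13.
So α = 0.22·78.13 ≈ 17.19, β = 0.78·78.13 ≈ 60.94.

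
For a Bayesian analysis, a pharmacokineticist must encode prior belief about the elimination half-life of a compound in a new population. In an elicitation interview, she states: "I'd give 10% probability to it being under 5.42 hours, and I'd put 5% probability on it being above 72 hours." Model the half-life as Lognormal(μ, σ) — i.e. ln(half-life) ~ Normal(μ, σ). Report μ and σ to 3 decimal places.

μ ≈ 2.823, σ ≈ 0.884

If T ~ Lognormal(μ,σ) then ln T ~ Normal(μ,σ), so the p-quantile of ln T is μ + z_p·σ.
ln(5.42) = 1.69 and ln(72) = 4.277; z_{0.1} = -1.282, z_{0.95} = 1.645.
σ = (4.277 − 1.69)/(1.645 − (-1.282)) = 0.884.
μ = 1.69 − (-1.282)·0.884 = 2.823.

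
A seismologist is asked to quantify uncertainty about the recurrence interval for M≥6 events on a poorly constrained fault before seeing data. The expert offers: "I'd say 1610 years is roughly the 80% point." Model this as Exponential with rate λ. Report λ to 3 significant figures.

P(T < 1610.0) = 1 − e^(−λ·1610.0) = 0.8, so λ = −ln(1−0.8)/1610.0 = −ln(0.2)/1610.0 = 0.001.

λ ≈ 0.001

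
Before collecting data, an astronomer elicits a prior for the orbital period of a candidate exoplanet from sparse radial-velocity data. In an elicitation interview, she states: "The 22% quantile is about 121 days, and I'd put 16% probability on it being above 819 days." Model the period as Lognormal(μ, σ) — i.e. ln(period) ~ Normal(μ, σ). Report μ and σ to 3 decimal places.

μ ≈ 5.632, σ ≈ 1.082

If T ~ Lognormal(μ,σ) then ln T ~ Normal(μ,σ), so the p-quantile of ln T is μ + z_p·σ.
ln(121) = 4.796 and ln(819) = 6.708; z_{0.22} = -0.7722, z_{0.84} = 0.9945.
σ = (6.708 − 4.796)/(0.9945 − (-0.7722)) = 1.082.
μ = 4.796 − (-0.7722)·1.082 = 5.632.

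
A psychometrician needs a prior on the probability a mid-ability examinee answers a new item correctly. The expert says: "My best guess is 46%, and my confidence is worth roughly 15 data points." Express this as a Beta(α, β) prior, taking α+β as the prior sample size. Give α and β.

α = 6.9, β = 8.1

Under the effective-sample-size interpretation, Beta(α, β) has prior mean α/(α+β) and prior sample size α+β.
So α+β = 15 and α/(α+β) = 0.46, giving α = 0.46·15 = 6.9 and β = 15 − 6.9 = 8.1.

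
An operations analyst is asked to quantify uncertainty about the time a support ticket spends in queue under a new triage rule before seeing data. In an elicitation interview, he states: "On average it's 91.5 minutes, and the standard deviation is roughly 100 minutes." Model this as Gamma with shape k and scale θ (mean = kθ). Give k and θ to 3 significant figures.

k ≈ 0.837, θ ≈ 109

For Gamma(k, scale θ): mean = kθ, variance = kθ², so CV = 1/√k.
CV = SD/mean = 100/91.5 = 1.093, hence k = 1/CV² = 0.837.
Then θ = mean/k = 91.5/0.837 = 109.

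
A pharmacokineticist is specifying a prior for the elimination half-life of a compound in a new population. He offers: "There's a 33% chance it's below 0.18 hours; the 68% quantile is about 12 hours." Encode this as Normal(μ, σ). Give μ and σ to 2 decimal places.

μ = 5.91, σ = 13.02

For Normal(μ,σ), the p-quantile is μ + z_p·σ. Here z_{0.33} = -0.4399, z_{0.68} = 0.4677.
So 0.18 = μ − 0.4399σ and 12 = μ + 0.4677σ.
Subtracting: σ = (12 − 0.18)/(0.4677 − (-0.4399)) = 13.02.
Then μ = 0.18 − (-0.4399)·13.02 = 5.91.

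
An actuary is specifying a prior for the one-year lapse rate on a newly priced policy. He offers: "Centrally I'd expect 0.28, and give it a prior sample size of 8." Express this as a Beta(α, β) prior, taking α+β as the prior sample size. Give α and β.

α = 2.24, β = 5.76

Under the effective-sample-size interpretation, Beta(α, β) has prior mean α/(α+β) and prior sample size α+β.
So α+β = 8 and α/(α+β) = 0.28, giving α = 0.28·8 = 2.24 and β = 8 − 2.24 = 5.76.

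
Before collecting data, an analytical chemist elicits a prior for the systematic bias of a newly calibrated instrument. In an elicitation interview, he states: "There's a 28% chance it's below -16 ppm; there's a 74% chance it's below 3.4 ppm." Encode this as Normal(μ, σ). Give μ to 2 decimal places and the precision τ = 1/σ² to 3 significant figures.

μ = -6.78, τ = 0.00399

The p-quantile of Normal(μ,σ) is μ + z_p·σ, with z_{0.28} = -0.5828 and z_{0.74} = 0.6433.
Eliminate σ: μ = (z₂·x₁ − z₁·x₂)/(z₂ − z₁) = (0.6433·-16 − (-0.5828)·3.4)/1.226 = -6.78.
Then σ = (x₂ − x₁)/(z₂ − z₁) = (3.4 − -16)/1.226 = 15.82.
Precision τ = 1/σ² = 1/15.82² = 0.00399.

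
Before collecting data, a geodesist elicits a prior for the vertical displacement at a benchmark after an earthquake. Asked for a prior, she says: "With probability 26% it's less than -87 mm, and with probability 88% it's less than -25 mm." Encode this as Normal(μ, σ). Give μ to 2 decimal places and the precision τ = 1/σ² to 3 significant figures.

μ = -65.06, τ = 0.00086

For Normal(μ,σ), the p-quantile is μ + z_p·σ. Here z_{0.26} = -0.6433, z_{0.88} = 1.175.
So -87 = μ − 0.6433σ and -25 = μ + 1.175σ.
Subtracting: σ = (-25 − -87)/(1.175 − (-0.6433)) = 34.10.
Then μ = -87 − (-0.6433)·34.10 = -65.06.
Precision τ = 1/σ² = 1/34.1² = 0.00086.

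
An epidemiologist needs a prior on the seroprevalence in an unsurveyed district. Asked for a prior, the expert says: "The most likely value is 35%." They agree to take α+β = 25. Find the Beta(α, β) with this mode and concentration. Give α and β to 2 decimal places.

α = 9.05, β = 15.95

For α,β > 1 the Beta mode is (α−1)/(α+β−2). With α+β = 25, the mode is (α−1)/23.
Set (α−1)/23 = 0.35 → α = 1 + 0.35·23 = 9.05.
β = 25 − α = 15.95.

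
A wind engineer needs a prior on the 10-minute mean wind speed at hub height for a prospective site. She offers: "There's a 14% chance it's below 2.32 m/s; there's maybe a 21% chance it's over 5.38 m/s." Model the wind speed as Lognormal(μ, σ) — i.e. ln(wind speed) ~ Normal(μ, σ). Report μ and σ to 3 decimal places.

μ ≈ 1.323, σ ≈ 0.446

If T ~ Lognormal(μ,σ) then ln T ~ Normal(μ,σ), so the p-quantile of ln T is μ + z_p·σ.
ln(2.32) = 0.8416 and ln(5.38) = 1.683; z_{0.14} = -1.08, z_{0.79} = 0.8064.
σ = (1.683 − 0.8416)/(0.8064 − (-1.08)) = 0.446.
μ = 0.8416 − (-1.08)·0.446 = 1.323.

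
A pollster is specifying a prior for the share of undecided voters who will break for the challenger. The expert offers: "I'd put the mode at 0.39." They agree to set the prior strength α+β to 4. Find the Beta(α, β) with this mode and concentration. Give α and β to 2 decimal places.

α = 1.78, β = 2.22

For α,β > 1 the Beta mode is (α−1)/(α+β−2). With α+β = 4, the mode is (α−1)/2.
Set (α−1)/2 = 0.39 → α = 1 + 0.39·2 = 1.78.
β = 4 − α = 2.22.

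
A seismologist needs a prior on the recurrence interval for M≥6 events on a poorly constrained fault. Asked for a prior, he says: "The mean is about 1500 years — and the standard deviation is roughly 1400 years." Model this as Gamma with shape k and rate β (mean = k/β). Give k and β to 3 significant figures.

k ≈ 1.15, β ≈ 0.000765

For Gamma(k, rate β): mean = k/β, variance = k/β², so CV = 1/√k.
CV = SD/mean = 1400/1500 = 0.9333, hence k = 1/CV² = 1.15.
Then β = k/mean = 1.15/1500 = 0.000765.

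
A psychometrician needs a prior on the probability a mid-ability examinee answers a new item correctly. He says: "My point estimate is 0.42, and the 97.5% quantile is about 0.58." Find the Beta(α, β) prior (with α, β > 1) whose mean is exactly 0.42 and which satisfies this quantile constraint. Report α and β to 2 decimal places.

With mean 0.42 fixed, write α = 0.42s, β = 0.58s where s = α+β.
Need P(θ < 0.58) = 0.975 under Beta(0.42s, 0.58s). Normal approximation: (q−m)/√(m(1−m)/s) ≈ z_{0.975} = 1.96, so s ≈ 0.42·0.58·(1.96)²/(0.58−0.42)² = 36.6.
At s = 36.6: P(θ<0.58) ≈ 0.974. Adjusting to match 0.975 gives s ≈ 37.02.
So α = 0.42·37.02 ≈ 15.55, β = 0.58·37.02 ≈ 21.47.

α ≈ 15.55, β ≈ 21.47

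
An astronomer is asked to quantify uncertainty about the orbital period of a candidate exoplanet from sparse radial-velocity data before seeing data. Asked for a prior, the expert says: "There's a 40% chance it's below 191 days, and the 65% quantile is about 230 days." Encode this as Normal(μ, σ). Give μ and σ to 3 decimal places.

μ = 206.471, σ = 61.065

The p-quantile of Normal(μ,σ) is μ + z_p·σ, with z_{0.4} = -0.2533 and z_{0.65} = 0.3853.
Eliminate σ: μ = (z₂·x₁ − z₁·x₂)/(z₂ − z₁) = (0.3853·191 − (-0.2533)·230)/0.6387 = 206.471.
Then σ = (x₂ − x₁)/(z₂ − z₁) = (230 − 191)/0.6387 = 61.065.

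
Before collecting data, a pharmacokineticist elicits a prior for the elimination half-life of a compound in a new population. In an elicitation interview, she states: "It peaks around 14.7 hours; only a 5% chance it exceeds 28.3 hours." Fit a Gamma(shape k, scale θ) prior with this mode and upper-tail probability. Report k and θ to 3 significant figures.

k ≈ 7.47, θ ≈ 2.27

Gamma(k,θ) with k>1 has mode (k−1)θ, so θ = 14.7/(k−1).
Need P(X < 28.3) = 0.95 with θ tied to k this way. Start at k = 2, θ = 14.7: P(X<28.3) ≈ 0.573.
Too low — raise k to concentrate. Iterating converges to k ≈ 7.47.
Then θ = 14.7/(7.47−1) ≈ 2.27.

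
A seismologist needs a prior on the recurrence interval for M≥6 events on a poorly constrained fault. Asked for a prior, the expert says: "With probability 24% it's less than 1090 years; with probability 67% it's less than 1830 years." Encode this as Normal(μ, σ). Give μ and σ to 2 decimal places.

μ = 1545.99, σ = 645.60

The p-quantile of Normal(μ,σ) is μ + z_p·σ, with z_{0.24} = -0.7063 and z_{0.67} = 0.4399.
Eliminate σ: μ = (z₂·x₁ − z₁·x₂)/(z₂ − z₁) = (0.4399·1090 − (-0.7063)·1830)/1.146 = 1545.99.
Then σ = (x₂ − x₁)/(z₂ − z₁) = (1830 − 1090)/1.146 = 645.60.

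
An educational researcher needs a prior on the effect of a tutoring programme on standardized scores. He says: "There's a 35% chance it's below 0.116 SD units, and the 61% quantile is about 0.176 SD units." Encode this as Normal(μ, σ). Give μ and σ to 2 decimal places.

μ = 0.15, σ = 0.09

The p-quantile of Normal(μ,σ) is μ + z_p·σ, with z_{0.35} = -0.3853 and z_{0.61} = 0.2793.
Eliminate σ: μ = (z₂·x₁ − z₁·x₂)/(z₂ − z₁) = (0.2793·0.116 − (-0.3853)·0.176)/0.6646 = 0.15.
Then σ = (x₂ − x₁)/(z₂ − z₁) = (0.176 − 0.116)/0.6646 = 0.09.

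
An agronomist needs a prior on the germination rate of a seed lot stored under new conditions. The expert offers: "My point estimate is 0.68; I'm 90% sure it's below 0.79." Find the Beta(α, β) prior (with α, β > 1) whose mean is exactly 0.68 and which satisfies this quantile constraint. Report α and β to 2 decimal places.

With mean 0.68 fixed, write α = 0.68s, β = 0.32s where s = α+β.
Need P(θ < 0.79) = 0.9 under Beta(0.68s, 0.32s). Normal approximation: (q−m)/√(m(1−m)/s) ≈ z_{0.9} = 1.28, so s ≈ 0.68·0.32·(1.28)²/(0.79−0.68)² = 29.5.
At s = 29.5: P(θ<0.79) ≈ 0.909. Adjusting to match 0.9 gives s ≈ 27.49.
So α = 0.68·27.49 ≈ 18.70, β = 0.32·27.49 ≈ 8.80.

α ≈ 18.70, β ≈ 8.80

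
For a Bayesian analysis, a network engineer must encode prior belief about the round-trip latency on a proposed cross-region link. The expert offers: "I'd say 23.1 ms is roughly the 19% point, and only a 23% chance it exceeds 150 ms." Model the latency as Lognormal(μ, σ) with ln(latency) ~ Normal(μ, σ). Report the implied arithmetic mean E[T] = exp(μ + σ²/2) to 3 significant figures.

If T ~ Lognormal(μ,σ) then ln T ~ Normal(μ,σ), so the p-quantile of ln T is μ + z_p·σ.
ln(23.1) = 3.14 and ln(150) = 5.011; z_{0.19} = -0.8779, z_{0.77} = 0.7388.
σ = (5.011 − 3.14)/(0.7388 − (-0.8779)) = 1.157.
μ = 3.14 − (-0.8779)·1.157 = 4.156.
E[T] = exp(μ + σ²/2) = exp(4.156 + 0.6695) = 125 ms.

E[T] ≈ 125 ms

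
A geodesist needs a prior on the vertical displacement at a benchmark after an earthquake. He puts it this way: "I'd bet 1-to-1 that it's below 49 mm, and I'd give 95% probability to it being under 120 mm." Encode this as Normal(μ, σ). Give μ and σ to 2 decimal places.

The p-quantile of Normal(μ,σ) is μ + z_p·σ, with z_{0.5} = 0 and z_{0.95} = 1.645.
Eliminate σ: μ = (z₂·x₁ − z₁·x₂)/(z₂ − z₁) = (1.645·49 − (0)·120)/1.645 = 49.00.
Then σ = (x₂ − x₁)/(z₂ − z₁) = (120 − 49)/1.645 = 43.16.

μ = 49.00, σ = 43.16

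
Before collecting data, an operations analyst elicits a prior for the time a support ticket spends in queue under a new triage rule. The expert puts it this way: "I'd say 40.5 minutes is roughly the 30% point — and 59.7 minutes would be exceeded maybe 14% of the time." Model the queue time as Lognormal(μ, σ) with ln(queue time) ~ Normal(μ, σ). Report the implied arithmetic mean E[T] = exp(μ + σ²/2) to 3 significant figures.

If T ~ Lognormal(μ,σ) then ln T ~ Normal(μ,σ), so the p-quantile of ln T is μ + z_p·σ.
ln(40.5) = 3.701 and ln(59.7) = 4.089; z_{0.3} = -0.5244, z_{0.86} = 1.08.
σ = (4.089 − 3.701)/(1.08 − (-0.5244)) = 0.242.
μ = 3.701 − (-0.5244)·0.242 = 3.828.
E[T] = exp(μ + σ²/2) = exp(3.828 + 0.0292) = 47.3 minutes.

E[T] ≈ 47.3 minutes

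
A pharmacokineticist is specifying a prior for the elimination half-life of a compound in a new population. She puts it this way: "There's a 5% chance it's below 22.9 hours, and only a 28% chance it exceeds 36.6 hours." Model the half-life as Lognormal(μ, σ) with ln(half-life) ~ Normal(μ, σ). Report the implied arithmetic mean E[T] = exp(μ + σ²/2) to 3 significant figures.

If T ~ Lognormal(μ,σ) then ln T ~ Normal(μ,σ), so the p-quantile of ln T is μ + z_p·σ.
ln(22.9) = 3.131 and ln(36.6) = 3.6; z_{0.05} = -1.645, z_{0.72} = 0.5828.
σ = (3.6 − 3.131)/(0.5828 − (-1.645)) = 0.210.
μ = 3.131 − (-1.645)·0.210 = 3.477.
E[T] = exp(μ + σ²/2) = exp(3.477 + 0.0222) = 33.1 hours.

E[T] ≈ 33.1 hours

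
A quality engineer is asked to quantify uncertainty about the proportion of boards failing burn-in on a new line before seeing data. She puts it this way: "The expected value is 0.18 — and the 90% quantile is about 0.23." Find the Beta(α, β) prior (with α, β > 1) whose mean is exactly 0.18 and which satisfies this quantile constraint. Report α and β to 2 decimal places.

α ≈ 18.24, β ≈ 83.10

With mean 0.18 fixed, write α = 0.18s, β = 0.82s where s = α+β.
Need P(θ < 0.23) = 0.9 under Beta(0.18s, 0.82s). Normal approximation: (q−m)/√(m(1−m)/s) ≈ z_{0.9} = 1.28, so s ≈ 0.18·0.82·(1.28)²/(0.23−0.18)² = 97.0.
At s = 97.0: P(θ<0.23) ≈ 0.895. Adjusting to match 0.9 gives s ≈ 101.35.
So α = 0.18·101.35 ≈ 18.24, β = 0.82·101.35 ≈ 83.10.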